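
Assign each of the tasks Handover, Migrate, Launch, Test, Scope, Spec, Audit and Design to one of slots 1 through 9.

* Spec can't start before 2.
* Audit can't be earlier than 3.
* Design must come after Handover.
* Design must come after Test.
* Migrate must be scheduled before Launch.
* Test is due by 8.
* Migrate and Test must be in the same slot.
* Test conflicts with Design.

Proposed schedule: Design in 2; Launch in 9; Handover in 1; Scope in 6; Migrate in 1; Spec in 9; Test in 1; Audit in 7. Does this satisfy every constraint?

Yes, all constraints hold

Spec can't start before 2 — holds.
Test conflicts with Design — holds.
Audit can't be earlier than 3 — holds.
Migrate must be scheduled before Launch — holds.
Migrate and Test must be in the same slot — holds.
Test is due by 8 — holds.
Design must come after Handover — holds.
Design must come after Test — holds.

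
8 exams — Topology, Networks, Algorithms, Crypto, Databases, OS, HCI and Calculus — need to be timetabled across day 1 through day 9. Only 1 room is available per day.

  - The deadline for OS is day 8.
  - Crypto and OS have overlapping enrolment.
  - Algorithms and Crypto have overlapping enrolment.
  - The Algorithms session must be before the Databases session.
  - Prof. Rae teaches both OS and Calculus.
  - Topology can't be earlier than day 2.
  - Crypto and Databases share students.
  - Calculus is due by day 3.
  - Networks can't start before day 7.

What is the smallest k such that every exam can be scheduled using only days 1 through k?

The precedence chain requires at least 2 distinct days.
With at most 1 per day and 8 exams, at least 8 days are needed.
Networks can't be placed before day 7, so the schedule must run through at least day 7.
8 works (last occupied day: day 8): for example Topology in day 2, Networks in day 7, Crypto in day 5, OS in day 6, Algorithms in day 3, HCI in day 8, Databases in day 4, Calculus in day 1.

8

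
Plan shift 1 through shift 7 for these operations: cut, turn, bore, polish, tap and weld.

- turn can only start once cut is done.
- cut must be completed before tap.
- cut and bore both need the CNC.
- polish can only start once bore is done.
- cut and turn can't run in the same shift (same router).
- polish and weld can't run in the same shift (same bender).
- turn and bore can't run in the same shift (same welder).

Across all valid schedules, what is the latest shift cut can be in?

Downstream work caps cut at shift 6.
cut at shift 6 is achievable: weld in shift 1; cut in shift 6; tap in shift 7; bore in shift 1; polish in shift 2; turn in shift 7.

shift 6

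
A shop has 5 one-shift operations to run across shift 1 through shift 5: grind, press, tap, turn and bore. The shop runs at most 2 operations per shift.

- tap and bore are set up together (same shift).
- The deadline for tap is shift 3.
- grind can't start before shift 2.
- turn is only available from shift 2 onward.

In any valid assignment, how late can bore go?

Bore must be in the same shift as tap, which can't be after shift 3, so bore is at most shift 3.
bore at shift 3 is achievable: turn=shift 2, grind=shift 2, bore=shift 3, tap=shift 3, press=shift 1.

shift 3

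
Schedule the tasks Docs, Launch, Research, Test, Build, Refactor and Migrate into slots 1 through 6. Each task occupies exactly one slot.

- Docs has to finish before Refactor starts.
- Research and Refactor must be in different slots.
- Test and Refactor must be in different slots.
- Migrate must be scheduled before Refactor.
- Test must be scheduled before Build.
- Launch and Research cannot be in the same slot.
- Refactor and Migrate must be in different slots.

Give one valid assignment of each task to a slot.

Test -> 1, Refactor -> 2, Docs -> 1, Migrate -> 1, Build -> 2, Launch -> 1, Research -> 3

Checking: Migrate(1) before Refactor(2); Docs(1) before Refactor(2); Test(1) before Build(2); Refactor(2) != Migrate(1); Test(1) != Refactor(2); Research(3) != Refactor(2); Launch(1) != Research(3).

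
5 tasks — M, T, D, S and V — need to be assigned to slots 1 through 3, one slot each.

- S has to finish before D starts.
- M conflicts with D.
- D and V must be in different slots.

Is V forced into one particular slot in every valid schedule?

No

V can be 1 (e.g. S in 1; V in 1; D in 2; M in 1; T in 1) or 2 (e.g. M=1, T=1, V=2, S=1, D=3).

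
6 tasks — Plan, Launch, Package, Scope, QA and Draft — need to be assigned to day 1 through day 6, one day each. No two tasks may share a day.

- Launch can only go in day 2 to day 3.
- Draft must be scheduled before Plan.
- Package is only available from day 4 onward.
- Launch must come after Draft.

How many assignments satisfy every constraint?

48

Splitting on Plan: it can be day 2 (6), day 3 (6), day 4 (12), day 5 (12), day 6 (12). Listing each branch's schedules as (Launch, Package, Scope, QA, Draft) by day number:
Plan=day 2: (3,4,5,6,1) (3,4,6,5,1) (3,5,4,6,1) (3,5,6,4,1) (3,6,4,5,1) (3,6,5,4,1) — 6.
Plan=day 3: (2,4,5,6,1) (2,4,6,5,1) (2,5,4,6,1) (2,5,6,4,1) (2,6,4,5,1) (2,6,5,4,1) — 6.
Plan=day 4: (2,5,3,6,1) (2,5,6,3,1) (2,6,3,5,1) (2,6,5,3,1) (3,5,1,6,2) (3,5,2,6,1) (3,5,6,1,2) (3,5,6,2,1) (3,6,1,5,2) (3,6,2,5,1) (3,6,5,1,2) (3,6,5,2,1) — 12.
Plan=day 5: (2,4,3,6,1) (2,4,6,3,1) (2,6,3,4,1) (2,6,4,3,1) (3,4,1,6,2) (3,4,2,6,1) (3,4,6,1,2) (3,4,6,2,1) (3,6,1,4,2) (3,6,2,4,1) (3,6,4,1,2) (3,6,4,2,1) — 12.
Plan=day 6: (2,4,3,5,1) (2,4,5,3,1) (2,5,3,4,1) (2,5,4,3,1) (3,4,1,5,2) (3,4,2,5,1) (3,4,5,1,2) (3,4,5,2,1) (3,5,1,4,2) (3,5,2,4,1) (3,5,4,1,2) (3,5,4,2,1) — 12.
Summing: 6 + 6 + 12 + 12 + 12 = 48.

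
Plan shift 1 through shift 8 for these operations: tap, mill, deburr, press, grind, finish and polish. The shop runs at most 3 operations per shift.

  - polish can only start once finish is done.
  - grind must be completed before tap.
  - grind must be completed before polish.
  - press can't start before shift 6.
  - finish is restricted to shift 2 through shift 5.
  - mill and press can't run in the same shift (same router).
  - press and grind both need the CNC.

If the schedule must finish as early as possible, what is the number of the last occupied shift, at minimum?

The precedence chain requires at least 2 distinct shifts.
With at most 3 per shift and 7 operations, at least 3 shifts are needed.
press can't be placed before shift 6, so the schedule must run through at least shift 6.
6 works (last occupied shift: shift 6): for example press=shift 6; polish=shift 3; finish=shift 2; deburr=shift 1; grind=shift 1; mill=shift 1; tap=shift 2.

shift 6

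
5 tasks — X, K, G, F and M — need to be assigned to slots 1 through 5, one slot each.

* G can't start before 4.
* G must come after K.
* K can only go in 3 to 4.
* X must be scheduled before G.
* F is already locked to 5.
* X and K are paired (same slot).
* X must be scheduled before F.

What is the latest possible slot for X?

4

X must be in the same slot as K, which can't be before 3, so X is at least 3; downstream work caps X at 4.
X at 4 is achievable: F in 5, K in 4, M in 1, G in 5, X in 4.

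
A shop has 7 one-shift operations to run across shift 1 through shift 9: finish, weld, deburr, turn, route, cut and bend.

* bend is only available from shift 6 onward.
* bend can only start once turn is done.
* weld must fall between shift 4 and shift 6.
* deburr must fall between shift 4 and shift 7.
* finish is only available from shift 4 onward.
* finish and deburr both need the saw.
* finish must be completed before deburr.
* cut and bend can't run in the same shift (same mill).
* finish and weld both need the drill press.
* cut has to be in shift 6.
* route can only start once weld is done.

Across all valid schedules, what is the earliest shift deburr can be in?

Deburr is available from shift 4; precedence pushes deburr to at least shift 5; deburr's own window allows nothing later than shift 7.
deburr at shift 5 is achievable: cut -> shift 6; turn -> shift 1; deburr -> shift 5; route -> shift 6; bend -> shift 7; finish -> shift 4; weld -> shift 5.

shift 5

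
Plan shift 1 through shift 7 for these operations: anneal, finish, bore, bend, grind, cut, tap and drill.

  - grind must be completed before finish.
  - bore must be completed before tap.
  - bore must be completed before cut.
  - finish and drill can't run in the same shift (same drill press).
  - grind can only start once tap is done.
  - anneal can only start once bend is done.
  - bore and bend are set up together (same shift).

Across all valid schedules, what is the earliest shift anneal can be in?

shift 2

Precedence pushes anneal to at least shift 2.
anneal at shift 2 is achievable: tap=shift 2; bend=shift 1; finish=shift 4; drill=shift 1; bore=shift 1; cut=shift 2; grind=shift 3; anneal=shift 2.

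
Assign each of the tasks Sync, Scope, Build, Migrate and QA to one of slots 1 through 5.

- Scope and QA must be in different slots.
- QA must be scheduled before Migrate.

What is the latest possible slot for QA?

4

Downstream work caps QA at 4.
QA at 4 is achievable: Scope=1, QA=4, Build=1, Sync=1, Migrate=5.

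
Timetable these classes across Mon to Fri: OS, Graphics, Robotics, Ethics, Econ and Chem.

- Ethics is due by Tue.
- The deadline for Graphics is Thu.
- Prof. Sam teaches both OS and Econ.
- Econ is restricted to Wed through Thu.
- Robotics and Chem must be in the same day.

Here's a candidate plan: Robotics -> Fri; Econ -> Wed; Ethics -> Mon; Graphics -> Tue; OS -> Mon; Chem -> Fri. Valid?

Prof. Sam teaches both OS and Econ — holds.
Ethics is due by Tue — holds.
Econ is restricted to Wed through Thu — holds.
Robotics and Chem must be in the same day — holds.
The deadline for Graphics is Thu — holds.

Valid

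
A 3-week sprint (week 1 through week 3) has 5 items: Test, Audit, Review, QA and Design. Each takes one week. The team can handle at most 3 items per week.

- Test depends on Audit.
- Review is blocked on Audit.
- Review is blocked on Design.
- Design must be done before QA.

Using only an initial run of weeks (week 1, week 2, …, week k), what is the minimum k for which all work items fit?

2

The precedence chain requires at least 2 distinct weeks.
With at most 3 per week and 5 work items, at least 2 weeks are needed.
2 works (last occupied week: week 2): for example Review=week 2, Audit=week 1, Test=week 2, QA=week 2, Design=week 1.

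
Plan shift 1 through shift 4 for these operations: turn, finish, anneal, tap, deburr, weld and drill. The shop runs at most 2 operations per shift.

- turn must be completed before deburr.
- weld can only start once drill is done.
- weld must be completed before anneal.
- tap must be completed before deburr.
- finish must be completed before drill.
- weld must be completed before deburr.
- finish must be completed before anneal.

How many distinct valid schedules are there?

6

Splitting on turn: it can be shift 1 (2), shift 2 (2), shift 3 (2). Listing each branch's schedules as (finish, anneal, tap, deburr, weld, drill) by shift number:
turn=shift 1: (1,4,2,4,3,2) (1,4,3,4,3,2) — 2.
turn=shift 2: (1,4,1,4,3,2) (1,4,3,4,3,2) — 2.
turn=shift 3: (1,4,1,4,3,2) (1,4,2,4,3,2) — 2.
Summing: 2 + 2 + 2 = 6.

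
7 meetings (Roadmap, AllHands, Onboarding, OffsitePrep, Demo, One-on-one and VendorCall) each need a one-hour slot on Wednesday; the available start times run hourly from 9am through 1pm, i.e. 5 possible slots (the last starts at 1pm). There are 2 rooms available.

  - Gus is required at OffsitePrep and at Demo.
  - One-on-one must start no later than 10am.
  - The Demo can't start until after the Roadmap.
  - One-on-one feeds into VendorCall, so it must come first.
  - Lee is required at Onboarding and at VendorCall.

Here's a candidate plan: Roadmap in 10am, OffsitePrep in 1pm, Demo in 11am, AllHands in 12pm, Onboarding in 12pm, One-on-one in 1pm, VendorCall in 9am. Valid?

No. One-on-one feeds into VendorCall, so it must come first is not satisfied.

Gus is required at OffsitePrep and at Demo — holds.
One-on-one must start no later than 10am — violated.
Lee is required at Onboarding and at VendorCall — holds.
One-on-one feeds into VendorCall, so it must come first — violated.
There are 2 rooms available — holds.
The Demo can't start until after the Roadmap — holds.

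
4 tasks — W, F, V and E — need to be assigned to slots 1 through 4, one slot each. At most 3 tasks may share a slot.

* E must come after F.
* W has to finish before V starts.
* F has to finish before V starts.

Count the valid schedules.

31

Splitting on W: it can be 1 (14), 2 (11), 3 (6). Listing each branch's schedules as (F, V, E):
W=1: (1,2,2) (1,2,3) (1,2,4) (1,3,2) (1,3,3) (1,3,4) (1,4,2) (1,4,3) (1,4,4) (2,3,3) (2,3,4) (2,4,3) (2,4,4) (3,4,4) — 14.
W=2: (1,3,2) (1,3,3) (1,3,4) (1,4,2) (1,4,3) (1,4,4) (2,3,3) (2,3,4) (2,4,3) (2,4,4) (3,4,4) — 11.
W=3: (1,4,2) (1,4,3) (1,4,4) (2,4,3) (2,4,4) (3,4,4) — 6.
Summing: 14 + 11 + 6 = 31.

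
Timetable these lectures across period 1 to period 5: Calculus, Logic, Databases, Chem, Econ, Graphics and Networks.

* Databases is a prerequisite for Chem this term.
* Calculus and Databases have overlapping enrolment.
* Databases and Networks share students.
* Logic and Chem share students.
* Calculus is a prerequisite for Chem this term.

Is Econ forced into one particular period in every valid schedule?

Econ can be period 1 (e.g. Databases=period 2; Graphics=period 1; Calculus=period 1; Logic=period 1; Networks=period 1; Chem=period 3; Econ=period 1) or period 2 (e.g. Databases=period 2, Graphics=period 1, Chem=period 3, Logic=period 1, Networks=period 1, Econ=period 2, Calculus=period 1).

No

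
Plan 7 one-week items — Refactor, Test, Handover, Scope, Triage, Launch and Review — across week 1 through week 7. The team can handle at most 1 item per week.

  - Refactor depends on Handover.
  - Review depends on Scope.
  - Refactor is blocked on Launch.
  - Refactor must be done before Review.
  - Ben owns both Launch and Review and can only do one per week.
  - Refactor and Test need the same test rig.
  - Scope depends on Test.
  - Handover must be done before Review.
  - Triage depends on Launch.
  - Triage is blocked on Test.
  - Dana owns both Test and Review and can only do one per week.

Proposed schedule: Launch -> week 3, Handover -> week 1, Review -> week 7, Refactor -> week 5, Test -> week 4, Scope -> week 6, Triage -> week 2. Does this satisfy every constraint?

Ben owns both Launch and Review and can only do one per week — holds.
Refactor must be done before Review — holds.
Refactor is blocked on Launch — holds.
Handover must be done before Review — holds.
The team can handle at most 1 item per week — holds.
Dana owns both Test and Review and can only do one per week — holds.
Refactor depends on Handover — holds.
Review depends on Scope — holds.
Scope depends on Test — holds.
Triage depends on Launch — violated.
Refactor and Test need the same test rig — holds.
Triage is blocked on Test — violated.

No. Triage is blocked on Test is not satisfied.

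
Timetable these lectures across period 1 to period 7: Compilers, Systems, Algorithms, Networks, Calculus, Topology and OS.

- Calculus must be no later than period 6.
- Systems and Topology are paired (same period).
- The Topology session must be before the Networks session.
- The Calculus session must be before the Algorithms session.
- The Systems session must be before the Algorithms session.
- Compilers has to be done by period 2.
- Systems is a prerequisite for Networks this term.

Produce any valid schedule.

Calculus=period 1; Compilers=period 1; Algorithms=period 2; Topology=period 1; Networks=period 2; OS=period 1; Systems=period 1

Checking: Systems(period 1) before Algorithms(period 2); Systems(period 1) before Networks(period 2); Topology(period 1) before Networks(period 2); Calculus(period 1) before Algorithms(period 2); Systems = Topology = period 1; Compilers=period 1 in [period 1,period 2]; Calculus=period 1 in [period 1,period 6].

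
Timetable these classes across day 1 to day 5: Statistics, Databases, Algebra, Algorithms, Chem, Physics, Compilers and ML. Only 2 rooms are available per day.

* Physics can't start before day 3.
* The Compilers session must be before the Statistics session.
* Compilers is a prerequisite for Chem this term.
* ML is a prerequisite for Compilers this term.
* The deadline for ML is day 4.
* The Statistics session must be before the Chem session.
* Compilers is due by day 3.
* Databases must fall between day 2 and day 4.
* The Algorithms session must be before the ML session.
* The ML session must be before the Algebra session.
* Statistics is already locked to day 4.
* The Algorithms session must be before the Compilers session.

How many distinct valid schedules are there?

Splitting on Databases: it can be day 2 (6), day 3 (2), day 4 (2). Listing each branch's schedules as (Statistics, Algebra, Algorithms, Chem, Physics, Compilers, ML) by day number:
Databases=day 2: (4,3,1,5,4,3,2) (4,3,1,5,5,3,2) (4,4,1,5,3,3,2) (4,4,1,5,5,3,2) (4,5,1,5,3,3,2) (4,5,1,5,4,3,2) — 6.
Databases=day 3: (4,4,1,5,5,3,2) (4,5,1,5,4,3,2) — 2.
Databases=day 4: (4,3,1,5,5,3,2) (4,5,1,5,3,3,2) — 2.
Summing: 6 + 2 + 2 = 10.

10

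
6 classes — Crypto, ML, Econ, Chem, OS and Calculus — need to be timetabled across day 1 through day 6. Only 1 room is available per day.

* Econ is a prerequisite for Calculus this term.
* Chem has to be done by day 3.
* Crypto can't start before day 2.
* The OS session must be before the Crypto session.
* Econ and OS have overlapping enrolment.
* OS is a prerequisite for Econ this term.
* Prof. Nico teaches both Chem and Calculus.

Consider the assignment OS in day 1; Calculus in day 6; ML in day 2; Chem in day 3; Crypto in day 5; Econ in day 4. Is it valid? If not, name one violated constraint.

Econ is a prerequisite for Calculus this term — holds.
Only 1 room is available per day — holds.
OS is a prerequisite for Econ this term — holds.
Econ and OS have overlapping enrolment — holds.
Chem has to be done by day 3 — holds.
The OS session must be before the Crypto session — holds.
Prof. Nico teaches both Chem and Calculus — holds.
Crypto can't start before day 2 — holds.

Yes, all constraints hold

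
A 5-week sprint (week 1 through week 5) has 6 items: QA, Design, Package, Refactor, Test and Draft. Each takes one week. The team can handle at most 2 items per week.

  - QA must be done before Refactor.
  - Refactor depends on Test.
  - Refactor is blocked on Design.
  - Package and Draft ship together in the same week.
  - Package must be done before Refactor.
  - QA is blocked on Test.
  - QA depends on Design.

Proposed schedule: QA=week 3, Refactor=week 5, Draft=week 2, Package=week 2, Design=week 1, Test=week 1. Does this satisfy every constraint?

QA depends on Design — holds.
The team can handle at most 2 items per week — holds.
QA is blocked on Test — holds.
Package and Draft ship together in the same week — holds.
Refactor depends on Test — holds.
Package must be done before Refactor — holds.
QA must be done before Refactor — holds.
Refactor is blocked on Design — holds.

Yes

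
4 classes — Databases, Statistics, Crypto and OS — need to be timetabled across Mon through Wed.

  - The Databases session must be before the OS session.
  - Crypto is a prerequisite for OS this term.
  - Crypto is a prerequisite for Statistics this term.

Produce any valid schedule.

OS -> Tue; Statistics -> Tue; Crypto -> Mon; Databases -> Mon

Checking: Crypto(Mon) before Statistics(Tue); Databases(Mon) before OS(Tue); Crypto(Mon) before OS(Tue).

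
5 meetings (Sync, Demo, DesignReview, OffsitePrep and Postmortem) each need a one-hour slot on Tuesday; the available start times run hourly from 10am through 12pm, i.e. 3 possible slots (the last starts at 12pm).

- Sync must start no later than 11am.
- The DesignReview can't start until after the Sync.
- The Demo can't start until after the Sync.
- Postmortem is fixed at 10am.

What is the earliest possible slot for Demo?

11am

Precedence pushes Demo to at least 11am.
Demo at 11am is achievable: DesignReview in 11am, Postmortem in 10am, Demo in 11am, OffsitePrep in 10am, Sync in 10am.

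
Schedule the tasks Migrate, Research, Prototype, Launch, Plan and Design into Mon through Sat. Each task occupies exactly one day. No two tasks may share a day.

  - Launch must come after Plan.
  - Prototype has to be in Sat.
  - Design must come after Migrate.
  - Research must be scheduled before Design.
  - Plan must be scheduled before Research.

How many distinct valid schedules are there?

Splitting on Migrate: it can be Mon (3), Tue (3), Wed (3), Thu (2). Listing each branch's schedules as (Research, Prototype, Launch, Plan, Design):
Migrate=Mon: (Wed,Sat,Thu,Tue,Fri) (Wed,Sat,Fri,Tue,Thu) (Thu,Sat,Wed,Tue,Fri) — 3.
Migrate=Tue: (Wed,Sat,Thu,Mon,Fri) (Wed,Sat,Fri,Mon,Thu) (Thu,Sat,Wed,Mon,Fri) — 3.
Migrate=Wed: (Tue,Sat,Thu,Mon,Fri) (Tue,Sat,Fri,Mon,Thu) (Thu,Sat,Tue,Mon,Fri) — 3.
Migrate=Thu: (Tue,Sat,Wed,Mon,Fri) (Wed,Sat,Tue,Mon,Fri) — 2.
Summing: 3 + 3 + 3 + 2 = 11.

11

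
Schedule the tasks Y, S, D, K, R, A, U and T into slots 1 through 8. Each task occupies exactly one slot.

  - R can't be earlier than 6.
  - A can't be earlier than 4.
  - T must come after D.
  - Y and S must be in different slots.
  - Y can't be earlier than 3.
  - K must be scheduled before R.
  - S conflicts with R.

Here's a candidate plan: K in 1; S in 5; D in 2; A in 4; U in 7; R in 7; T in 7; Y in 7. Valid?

Y can't be earlier than 3 — holds.
A can't be earlier than 4 — holds.
T must come after D — holds.
K must be scheduled before R — holds.
Y and S must be in different slots — holds.
S conflicts with R — holds.
R can't be earlier than 6 — holds.

Valid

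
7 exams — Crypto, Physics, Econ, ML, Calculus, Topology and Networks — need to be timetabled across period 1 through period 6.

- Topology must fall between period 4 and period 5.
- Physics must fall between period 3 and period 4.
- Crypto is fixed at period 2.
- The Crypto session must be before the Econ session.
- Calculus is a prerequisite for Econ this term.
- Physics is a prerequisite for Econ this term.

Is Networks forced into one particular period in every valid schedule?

Networks can be period 1 (e.g. Topology=period 4; Crypto=period 2; Calculus=period 1; Econ=period 4; Networks=period 1; Physics=period 3; ML=period 1) or period 2 (e.g. Crypto=period 2, Networks=period 2, Topology=period 4, Physics=period 3, Econ=period 4, ML=period 1, Calculus=period 1).

No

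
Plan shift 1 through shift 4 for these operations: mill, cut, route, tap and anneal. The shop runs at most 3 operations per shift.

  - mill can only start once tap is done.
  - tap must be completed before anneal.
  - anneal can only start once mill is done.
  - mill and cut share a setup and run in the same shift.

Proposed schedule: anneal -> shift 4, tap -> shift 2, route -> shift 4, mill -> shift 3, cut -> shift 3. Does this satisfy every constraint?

Valid

The shop runs at most 3 operations per shift — holds.
mill and cut share a setup and run in the same shift — holds.
anneal can only start once mill is done — holds.
tap must be completed before anneal — holds.
mill can only start once tap is done — holds.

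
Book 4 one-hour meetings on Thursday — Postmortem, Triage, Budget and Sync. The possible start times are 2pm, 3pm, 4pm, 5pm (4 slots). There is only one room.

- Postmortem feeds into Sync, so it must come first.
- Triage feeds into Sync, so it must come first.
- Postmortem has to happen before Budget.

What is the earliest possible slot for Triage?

Downstream work caps Triage at 4pm.
Triage at 2pm is achievable: Sync in 4pm; Postmortem in 3pm; Triage in 2pm; Budget in 5pm.

2pm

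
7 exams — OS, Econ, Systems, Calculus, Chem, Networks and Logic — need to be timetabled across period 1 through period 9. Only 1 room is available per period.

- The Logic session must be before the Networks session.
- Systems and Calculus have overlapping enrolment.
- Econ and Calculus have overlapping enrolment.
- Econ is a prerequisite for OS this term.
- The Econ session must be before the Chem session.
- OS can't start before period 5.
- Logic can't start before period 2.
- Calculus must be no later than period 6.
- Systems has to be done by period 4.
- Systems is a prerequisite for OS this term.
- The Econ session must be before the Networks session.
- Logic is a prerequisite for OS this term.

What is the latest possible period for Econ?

period 6

Downstream work caps Econ at period 8.
Econ at period 6 is achievable: Calculus -> period 2, Logic -> period 3, Systems -> period 1, OS -> period 7, Econ -> period 6, Chem -> period 9, Networks -> period 8.
Nothing later works — the conflict and capacity constraints rule out every period after period 6.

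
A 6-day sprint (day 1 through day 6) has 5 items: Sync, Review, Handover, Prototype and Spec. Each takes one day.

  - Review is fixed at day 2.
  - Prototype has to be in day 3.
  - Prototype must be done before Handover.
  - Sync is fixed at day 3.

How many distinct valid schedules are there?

18

Splitting on Handover: it can be day 4 (6), day 5 (6), day 6 (6). Listing each branch's schedules as (Sync, Review, Prototype, Spec) by day number:
Handover=day 4: (3,2,3,1) (3,2,3,2) (3,2,3,3) (3,2,3,4) (3,2,3,5) (3,2,3,6) — 6.
Handover=day 5: (3,2,3,1) (3,2,3,2) (3,2,3,3) (3,2,3,4) (3,2,3,5) (3,2,3,6) — 6.
Handover=day 6: (3,2,3,1) (3,2,3,2) (3,2,3,3) (3,2,3,4) (3,2,3,5) (3,2,3,6) — 6.
Summing: 6 + 6 + 6 = 18.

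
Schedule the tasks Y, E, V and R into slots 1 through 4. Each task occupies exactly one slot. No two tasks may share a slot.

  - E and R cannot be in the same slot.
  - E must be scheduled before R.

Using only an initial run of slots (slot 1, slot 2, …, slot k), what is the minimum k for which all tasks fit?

The precedence chain requires at least 2 distinct slots.
With at most 1 per slot and 4 tasks, at least 4 slots are needed.
4 works (last occupied slot: 4): for example E=1; R=2; V=4; Y=3.

4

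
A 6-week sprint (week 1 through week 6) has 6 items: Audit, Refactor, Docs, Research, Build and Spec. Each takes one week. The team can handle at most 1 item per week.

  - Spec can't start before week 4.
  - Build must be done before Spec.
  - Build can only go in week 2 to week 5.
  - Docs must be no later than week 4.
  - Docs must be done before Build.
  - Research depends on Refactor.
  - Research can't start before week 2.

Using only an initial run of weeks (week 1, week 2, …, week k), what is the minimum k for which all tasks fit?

6 weeks

The precedence chain requires at least 3 distinct weeks.
With at most 1 per week and 6 tasks, at least 6 weeks are needed.
Spec can't be placed before week 4, so the schedule must run through at least week 4.
6 works (last occupied week: week 6): for example Docs -> week 1; Spec -> week 4; Research -> week 5; Refactor -> week 3; Build -> week 2; Audit -> week 6.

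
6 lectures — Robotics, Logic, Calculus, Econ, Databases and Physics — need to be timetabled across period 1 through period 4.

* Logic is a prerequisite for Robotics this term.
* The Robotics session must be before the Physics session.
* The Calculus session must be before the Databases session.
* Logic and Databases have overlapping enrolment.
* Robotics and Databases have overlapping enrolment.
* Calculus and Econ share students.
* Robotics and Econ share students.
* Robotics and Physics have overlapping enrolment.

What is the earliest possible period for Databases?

period 2

Precedence pushes Databases to at least period 2.
Databases at period 2 is achievable: Econ -> period 2; Databases -> period 2; Robotics -> period 3; Calculus -> period 1; Logic -> period 1; Physics -> period 4.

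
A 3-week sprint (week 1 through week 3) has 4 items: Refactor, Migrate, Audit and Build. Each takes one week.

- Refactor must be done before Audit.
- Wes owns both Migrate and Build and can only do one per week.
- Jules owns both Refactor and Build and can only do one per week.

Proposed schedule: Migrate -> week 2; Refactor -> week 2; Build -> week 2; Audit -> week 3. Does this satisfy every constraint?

Invalid. Wes owns both Migrate and Build and can only do one per week.

Jules owns both Refactor and Build and can only do one per week — violated.
Wes owns both Migrate and Build and can only do one per week — violated.
Refactor must be done before Audit — holds.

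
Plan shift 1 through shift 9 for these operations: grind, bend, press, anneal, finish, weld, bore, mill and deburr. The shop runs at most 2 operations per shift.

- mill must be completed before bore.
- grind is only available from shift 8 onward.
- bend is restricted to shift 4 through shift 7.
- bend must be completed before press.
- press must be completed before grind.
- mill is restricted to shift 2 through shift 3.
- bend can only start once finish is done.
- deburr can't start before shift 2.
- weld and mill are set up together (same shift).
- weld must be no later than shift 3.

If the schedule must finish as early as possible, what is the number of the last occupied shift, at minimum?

The precedence chain requires at least 4 distinct shifts.
With at most 2 per shift and 9 operations, at least 5 shifts are needed.
grind can't be placed before shift 8, so the schedule must run through at least shift 8.
8 works (last occupied shift: shift 8): for example anneal=shift 1; bore=shift 3; finish=shift 1; deburr=shift 3; press=shift 5; grind=shift 8; bend=shift 4; weld=shift 2; mill=shift 2.

shift 8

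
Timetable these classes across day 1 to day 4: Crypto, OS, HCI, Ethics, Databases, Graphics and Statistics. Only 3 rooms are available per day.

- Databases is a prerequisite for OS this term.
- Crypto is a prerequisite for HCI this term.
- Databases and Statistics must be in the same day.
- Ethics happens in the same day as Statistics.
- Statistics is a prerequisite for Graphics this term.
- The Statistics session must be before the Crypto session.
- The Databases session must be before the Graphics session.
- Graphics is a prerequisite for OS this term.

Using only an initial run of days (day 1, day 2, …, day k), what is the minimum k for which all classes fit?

3 days

The precedence chain requires at least 3 distinct days.
With at most 3 per day and 7 classes, at least 3 days are needed.
3 works (last occupied day: day 3): for example Databases -> day 1; Graphics -> day 2; Statistics -> day 1; Crypto -> day 2; OS -> day 3; Ethics -> day 1; HCI -> day 3.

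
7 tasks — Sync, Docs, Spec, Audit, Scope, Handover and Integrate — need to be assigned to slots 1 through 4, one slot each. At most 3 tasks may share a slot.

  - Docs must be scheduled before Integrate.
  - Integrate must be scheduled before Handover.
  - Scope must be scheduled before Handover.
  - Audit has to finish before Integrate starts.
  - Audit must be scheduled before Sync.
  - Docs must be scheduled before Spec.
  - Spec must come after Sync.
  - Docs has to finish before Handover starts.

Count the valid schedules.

Splitting on Sync: it can be 2 (22), 3 (17). Listing each branch's schedules as (Docs, Spec, Audit, Scope, Handover, Integrate):
Sync=2: (1,3,1,1,3,2) (1,3,1,1,4,2) (1,3,1,1,4,3) (1,3,1,2,3,2) (1,3,1,2,4,2) (1,3,1,2,4,3) (1,3,1,3,4,2) (1,3,1,3,4,3) (1,4,1,1,3,2) (1,4,1,1,4,2) (1,4,1,1,4,3) (1,4,1,2,3,2) (1,4,1,2,4,2) (1,4,1,2,4,3) (1,4,1,3,4,2) (1,4,1,3,4,3) (2,3,1,1,4,3) (2,3,1,2,4,3) (2,3,1,3,4,3) (2,4,1,1,4,3) (2,4,1,2,4,3) (2,4,1,3,4,3) — 22.
Sync=3: (1,4,1,1,3,2) (1,4,1,1,4,2) (1,4,1,1,4,3) (1,4,1,2,3,2) (1,4,1,2,4,2) (1,4,1,2,4,3) (1,4,1,3,4,2) (1,4,1,3,4,3) (1,4,2,1,4,3) (1,4,2,2,4,3) (1,4,2,3,4,3) (2,4,1,1,4,3) (2,4,1,2,4,3) (2,4,1,3,4,3) (2,4,2,1,4,3) (2,4,2,2,4,3) (2,4,2,3,4,3) — 17.
Summing: 22 + 17 = 39.

39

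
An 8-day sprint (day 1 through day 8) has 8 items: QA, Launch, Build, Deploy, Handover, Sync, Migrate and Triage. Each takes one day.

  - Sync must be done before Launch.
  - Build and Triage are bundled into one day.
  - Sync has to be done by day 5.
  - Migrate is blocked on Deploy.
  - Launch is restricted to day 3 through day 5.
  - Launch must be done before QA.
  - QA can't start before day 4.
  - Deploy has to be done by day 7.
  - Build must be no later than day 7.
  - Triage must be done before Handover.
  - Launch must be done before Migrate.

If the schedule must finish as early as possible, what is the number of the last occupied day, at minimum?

The precedence chain requires at least 3 distinct days.
QA can't be placed before day 4, so the schedule must run through at least day 4.
4 works (last occupied day: day 4): for example Triage=day 1; Deploy=day 1; QA=day 4; Build=day 1; Handover=day 2; Sync=day 1; Migrate=day 4; Launch=day 3.

4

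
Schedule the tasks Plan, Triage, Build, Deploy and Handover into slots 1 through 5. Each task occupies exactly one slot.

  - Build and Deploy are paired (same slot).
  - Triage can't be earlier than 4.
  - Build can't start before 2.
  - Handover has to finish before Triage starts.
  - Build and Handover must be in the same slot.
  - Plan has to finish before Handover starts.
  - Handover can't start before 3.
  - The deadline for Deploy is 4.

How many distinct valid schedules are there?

7

Splitting on Plan: it can be 1 (3), 2 (3), 3 (1). Listing each branch's schedules as (Triage, Build, Deploy, Handover):
Plan=1: (4,3,3,3) (5,3,3,3) (5,4,4,4) — 3.
Plan=2: (4,3,3,3) (5,3,3,3) (5,4,4,4) — 3.
Plan=3: (5,4,4,4) — 1.
Summing: 3 + 3 + 1 = 7.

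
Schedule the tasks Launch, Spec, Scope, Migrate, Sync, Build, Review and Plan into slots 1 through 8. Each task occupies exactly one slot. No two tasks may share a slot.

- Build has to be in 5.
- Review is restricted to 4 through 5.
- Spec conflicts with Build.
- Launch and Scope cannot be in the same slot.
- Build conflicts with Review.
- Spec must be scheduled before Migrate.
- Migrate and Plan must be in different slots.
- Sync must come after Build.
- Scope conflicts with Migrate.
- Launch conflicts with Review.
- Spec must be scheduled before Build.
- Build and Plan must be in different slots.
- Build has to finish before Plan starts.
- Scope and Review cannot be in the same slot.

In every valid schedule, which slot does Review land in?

Review's window is 4–5.
Build is fixed at 5, and Review can't share a slot with Build.
So Review must be 4.

4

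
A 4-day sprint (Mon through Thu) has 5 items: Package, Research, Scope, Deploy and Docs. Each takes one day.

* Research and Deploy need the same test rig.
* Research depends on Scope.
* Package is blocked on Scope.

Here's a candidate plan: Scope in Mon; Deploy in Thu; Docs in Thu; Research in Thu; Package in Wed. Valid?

Invalid. Research and Deploy need the same test rig.

Package is blocked on Scope — holds.
Research depends on Scope — holds.
Research and Deploy need the same test rig — violated.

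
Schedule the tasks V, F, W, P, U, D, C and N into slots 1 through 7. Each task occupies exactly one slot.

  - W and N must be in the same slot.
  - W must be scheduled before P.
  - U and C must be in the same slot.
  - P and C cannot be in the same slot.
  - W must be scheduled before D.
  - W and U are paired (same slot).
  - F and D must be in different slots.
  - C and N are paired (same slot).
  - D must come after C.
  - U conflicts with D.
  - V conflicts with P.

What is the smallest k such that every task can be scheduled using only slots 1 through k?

The precedence chain requires at least 2 distinct slots.
2 works (last occupied slot: 2): for example C in 1, F in 1, P in 2, V in 1, W in 1, D in 2, U in 1, N in 1.

2 slots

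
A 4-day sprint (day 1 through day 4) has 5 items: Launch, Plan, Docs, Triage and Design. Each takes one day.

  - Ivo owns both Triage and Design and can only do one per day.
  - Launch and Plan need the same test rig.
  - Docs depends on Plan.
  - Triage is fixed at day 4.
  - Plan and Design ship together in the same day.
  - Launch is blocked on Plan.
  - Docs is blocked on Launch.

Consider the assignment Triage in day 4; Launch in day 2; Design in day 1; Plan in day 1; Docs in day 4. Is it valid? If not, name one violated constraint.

Launch is blocked on Plan — holds.
Docs is blocked on Launch — holds.
Launch and Plan need the same test rig — holds.
Ivo owns both Triage and Design and can only do one per day — holds.
Docs depends on Plan — holds.
Triage is fixed at day 4 — holds.
Plan and Design ship together in the same day — holds.

Yes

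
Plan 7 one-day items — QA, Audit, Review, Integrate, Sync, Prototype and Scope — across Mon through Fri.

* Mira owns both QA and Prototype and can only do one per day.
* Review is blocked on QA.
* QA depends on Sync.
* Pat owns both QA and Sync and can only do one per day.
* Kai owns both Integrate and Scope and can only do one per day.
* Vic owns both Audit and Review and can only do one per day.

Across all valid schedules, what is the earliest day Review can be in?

Wed

Precedence pushes Review to at least Wed.
Review at Wed is achievable: Sync=Mon, QA=Tue, Scope=Tue, Prototype=Mon, Audit=Mon, Integrate=Mon, Review=Wed.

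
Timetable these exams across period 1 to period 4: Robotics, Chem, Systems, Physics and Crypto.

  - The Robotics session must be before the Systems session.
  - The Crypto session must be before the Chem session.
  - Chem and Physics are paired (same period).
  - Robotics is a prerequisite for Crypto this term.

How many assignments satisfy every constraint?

Splitting on Robotics: it can be period 1 (9), period 2 (2). Listing each branch's schedules as (Chem, Systems, Physics, Crypto) by period number:
Robotics=period 1: (3,2,3,2) (3,3,3,2) (3,4,3,2) (4,2,4,2) (4,2,4,3) (4,3,4,2) (4,3,4,3) (4,4,4,2) (4,4,4,3) — 9.
Robotics=period 2: (4,3,4,3) (4,4,4,3) — 2.
Summing: 9 + 2 = 11.

11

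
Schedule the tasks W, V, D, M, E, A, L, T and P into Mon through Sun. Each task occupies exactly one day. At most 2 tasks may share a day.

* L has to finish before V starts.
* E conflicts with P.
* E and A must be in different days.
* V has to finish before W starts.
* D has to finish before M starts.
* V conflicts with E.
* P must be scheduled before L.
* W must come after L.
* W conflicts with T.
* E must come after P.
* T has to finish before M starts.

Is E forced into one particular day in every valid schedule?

No

E can be Tue (e.g. E=Tue; L=Tue; T=Wed; W=Thu; M=Thu; A=Fri; V=Wed; D=Mon; P=Mon) or Wed (e.g. V in Thu; W in Fri; L in Tue; A in Thu; M in Wed; P in Mon; E in Wed; T in Tue; D in Mon).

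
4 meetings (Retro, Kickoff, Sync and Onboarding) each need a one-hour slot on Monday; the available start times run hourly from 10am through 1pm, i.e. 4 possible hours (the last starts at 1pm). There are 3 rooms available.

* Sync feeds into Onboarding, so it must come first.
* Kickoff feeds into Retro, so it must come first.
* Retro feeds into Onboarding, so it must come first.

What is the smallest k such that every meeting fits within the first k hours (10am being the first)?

3

The precedence chain requires at least 3 distinct hours.
With at most 3 per hour and 4 meetings, at least 2 hours are needed.
3 works (last occupied hour: 12pm): for example Kickoff -> 10am, Onboarding -> 12pm, Sync -> 10am, Retro -> 11am.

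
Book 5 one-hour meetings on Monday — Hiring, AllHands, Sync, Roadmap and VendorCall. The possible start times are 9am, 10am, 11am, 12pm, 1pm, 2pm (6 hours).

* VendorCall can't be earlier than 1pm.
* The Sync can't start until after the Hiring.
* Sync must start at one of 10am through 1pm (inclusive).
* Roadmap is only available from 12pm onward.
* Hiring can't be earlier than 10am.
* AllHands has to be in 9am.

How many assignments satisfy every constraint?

36

Splitting on Hiring: it can be 10am (18), 11am (12), 12pm (6). Listing each branch's schedules as (AllHands, Sync, Roadmap, VendorCall):
Hiring=10am: (9am,11am,12pm,1pm) (9am,11am,12pm,2pm) (9am,11am,1pm,1pm) (9am,11am,1pm,2pm) (9am,11am,2pm,1pm) (9am,11am,2pm,2pm) (9am,12pm,12pm,1pm) (9am,12pm,12pm,2pm) (9am,12pm,1pm,1pm) (9am,12pm,1pm,2pm) (9am,12pm,2pm,1pm) (9am,12pm,2pm,2pm) (9am,1pm,12pm,1pm) (9am,1pm,12pm,2pm) (9am,1pm,1pm,1pm) (9am,1pm,1pm,2pm) (9am,1pm,2pm,1pm) (9am,1pm,2pm,2pm) — 18.
Hiring=11am: (9am,12pm,12pm,1pm) (9am,12pm,12pm,2pm) (9am,12pm,1pm,1pm) (9am,12pm,1pm,2pm) (9am,12pm,2pm,1pm) (9am,12pm,2pm,2pm) (9am,1pm,12pm,1pm) (9am,1pm,12pm,2pm) (9am,1pm,1pm,1pm) (9am,1pm,1pm,2pm) (9am,1pm,2pm,1pm) (9am,1pm,2pm,2pm) — 12.
Hiring=12pm: (9am,1pm,12pm,1pm) (9am,1pm,12pm,2pm) (9am,1pm,1pm,1pm) (9am,1pm,1pm,2pm) (9am,1pm,2pm,1pm) (9am,1pm,2pm,2pm) — 6.
Summing: 18 + 12 + 6 = 36.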